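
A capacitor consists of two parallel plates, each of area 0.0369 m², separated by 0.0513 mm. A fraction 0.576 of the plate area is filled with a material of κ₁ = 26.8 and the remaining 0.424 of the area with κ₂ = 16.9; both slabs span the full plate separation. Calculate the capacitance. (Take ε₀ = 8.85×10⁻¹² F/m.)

Side-by-side slabs ⇒ two capacitors in parallel, each spanning the full gap.
C₁ = κ₁ε₀A₁/d = 26.8 × 8.85×10⁻¹² × 2.13×10⁻² / 5.13×10⁻⁵ = 9.83×10⁻⁸ F.
C₂ = κ₂ε₀A₂/d = 16.9 × 8.85×10⁻¹² × 1.56×10⁻² / 5.13×10⁻⁵ = 4.56×10⁻⁸ F.
C = C₁ + C₂ = 1.44×10⁻⁷ F.

144 nF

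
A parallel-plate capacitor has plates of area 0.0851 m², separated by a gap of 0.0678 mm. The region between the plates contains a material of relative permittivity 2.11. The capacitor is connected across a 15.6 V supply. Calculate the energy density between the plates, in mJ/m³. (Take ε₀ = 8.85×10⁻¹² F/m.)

494 mJ/m³

E = V/d = 15.6 / 6.78×10⁻⁵ = 2.30×10⁵ V/m.
u = ½κε₀E² = ½ × 2.11 × 8.85×10⁻¹² × (2.30×10⁵)² = 0.494 J/m³.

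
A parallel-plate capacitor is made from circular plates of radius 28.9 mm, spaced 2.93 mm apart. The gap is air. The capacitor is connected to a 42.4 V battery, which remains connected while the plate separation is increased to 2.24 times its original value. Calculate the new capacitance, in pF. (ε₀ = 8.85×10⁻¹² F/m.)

A = π(28.9 mm)² = 2.62×10⁻³ m².
Initially C₁ = ε₀A/d = 8.85×10⁻¹² × 2.62×10⁻³ / 2.93×10⁻³ = 7.93×10⁻¹² F.
C = ε₀A/d scales as 1/d, so C₂/C₁ = d₁/d₂ = 1/2.24 = 0.446.
C₂ = 0.446 × 7.93×10⁻¹² = 3.54×10⁻¹² F.

3.54 pF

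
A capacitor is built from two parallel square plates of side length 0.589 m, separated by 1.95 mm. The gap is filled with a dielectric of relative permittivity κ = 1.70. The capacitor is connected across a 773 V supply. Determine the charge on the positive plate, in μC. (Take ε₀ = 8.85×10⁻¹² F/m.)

Q ≈ 2.07 μC

A = (0.589 m)² = 0.347 m².
C = κε₀A/d = 1.70 × 8.85×10⁻¹² × 0.347 / 1.95×10⁻³ = 2.68×10⁻⁹ F.
Q = CV = 2.68×10⁻⁹ × 773 = 2.07×10⁻⁶ C.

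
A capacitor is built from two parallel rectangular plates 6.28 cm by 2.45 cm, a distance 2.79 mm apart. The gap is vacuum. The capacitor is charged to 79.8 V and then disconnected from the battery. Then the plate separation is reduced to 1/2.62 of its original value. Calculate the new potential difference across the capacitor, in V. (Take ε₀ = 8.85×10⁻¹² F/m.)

A = 6.28 × 2.45 cm² = 1.54×10⁻³ m².
Initially C₁ = ε₀A/d = 8.85×10⁻¹² × 1.54×10⁻³ / 2.79×10⁻³ = 4.88×10⁻¹² F.
V₁ = 79.8 V.
Isolated ⇒ Q is held fixed. C₂ = 2.62 C₁ and V = Q/C, so V₂/V₁ = C₁/C₂ = 0.382.
V₂ = 0.382 × 79.8 = 30.5 V.

30.5 V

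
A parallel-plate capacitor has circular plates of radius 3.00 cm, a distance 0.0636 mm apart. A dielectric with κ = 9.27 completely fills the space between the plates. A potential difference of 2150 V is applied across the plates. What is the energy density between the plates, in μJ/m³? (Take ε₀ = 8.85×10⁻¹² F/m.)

u ≈ 4.69×10¹⁰ μJ/m³

E = V/d = 2150 / 6.36×10⁻⁵ = 3.38×10⁷ V/m.
u = ½κε₀E² = ½ × 9.27 × 8.85×10⁻¹² × (3.38×10⁷)² = 4.69×10⁴ J/m³.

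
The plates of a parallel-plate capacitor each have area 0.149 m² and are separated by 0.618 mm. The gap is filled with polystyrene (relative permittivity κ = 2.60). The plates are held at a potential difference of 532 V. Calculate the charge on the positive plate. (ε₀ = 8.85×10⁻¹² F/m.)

Q ≈ 2.95 μC

C = κε₀A/d = 2.60 × 8.85×10⁻¹² × 0.149 / 6.18×10⁻⁴ = 5.55×10⁻⁹ F.
Q = CV = 5.55×10⁻⁹ × 532 = 2.95×10⁻⁶ C.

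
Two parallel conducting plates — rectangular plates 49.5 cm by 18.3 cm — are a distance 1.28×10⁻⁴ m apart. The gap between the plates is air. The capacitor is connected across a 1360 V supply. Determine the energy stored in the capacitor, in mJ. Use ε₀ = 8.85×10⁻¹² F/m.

A = 49.5 × 18.3 cm² = 9.06×10⁻² m².
C = ε₀A/d = 8.85×10⁻¹² × 9.06×10⁻² / 1.28×10⁻⁴ = 6.26×10⁻⁹ F.
U = ½CV² = ½ × 6.26×10⁻⁹ × (1360)² = 5.79×10⁻³ J.

U ≈ 5.79 mJ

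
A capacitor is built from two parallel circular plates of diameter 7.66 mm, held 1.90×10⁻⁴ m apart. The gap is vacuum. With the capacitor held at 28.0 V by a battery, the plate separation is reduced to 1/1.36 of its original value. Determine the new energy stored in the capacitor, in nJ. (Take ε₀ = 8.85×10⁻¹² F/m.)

A = π(7.66/2 mm)² = 4.61×10⁻⁵ m².
Initially C₁ = ε₀A/d = 8.85×10⁻¹² × 4.61×10⁻⁵ / 1.90×10⁻⁴ = 2.15×10⁻¹² F.
U₁ = 8.41×10⁻¹⁰ J.
Battery connected ⇒ V is held fixed. C₂ = 1.36 C₁ and U = ½CV², so U₂/U₁ = C₂/C₁ = 1.36.
U₂ = 1.36 × 8.41×10⁻¹⁰ = 1.14×10⁻⁹ J.

U ≈ 1.14 nJ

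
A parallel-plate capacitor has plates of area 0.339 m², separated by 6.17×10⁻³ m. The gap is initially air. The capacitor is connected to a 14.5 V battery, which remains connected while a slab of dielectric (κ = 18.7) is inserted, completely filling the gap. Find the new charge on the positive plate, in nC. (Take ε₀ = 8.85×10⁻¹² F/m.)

Q ≈ 132 nC

Initially C₁ = ε₀A/d = 8.85×10⁻¹² × 0.339 / 6.17×10⁻³ = 4.86×10⁻¹⁰ F.
Q₁ = 7.05×10⁻⁹ C.
Battery connected ⇒ V is held fixed. C₂ = 18.7 C₁ and Q = CV, so Q₂/Q₁ = C₂/C₁ = 18.7.
Q₂ = 18.7 × 7.05×10⁻⁹ = 1.32×10⁻⁷ C.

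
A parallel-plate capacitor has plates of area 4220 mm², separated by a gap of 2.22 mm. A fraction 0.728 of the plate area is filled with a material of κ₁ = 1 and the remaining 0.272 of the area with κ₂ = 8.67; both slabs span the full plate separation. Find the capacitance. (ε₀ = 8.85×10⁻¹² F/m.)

A = 4220 mm² = 4.22×10⁻³ m².
Side-by-side slabs ⇒ two capacitors in parallel, each spanning the full gap.
C₁ = κ₁ε₀A₁/d = 1.00 × 8.85×10⁻¹² × 3.07×10⁻³ / 2.22×10⁻³ = 1.22×10⁻¹¹ F.
C₂ = κ₂ε₀A₂/d = 8.67 × 8.85×10⁻¹² × 1.15×10⁻³ / 2.22×10⁻³ = 3.97×10⁻¹¹ F.
C = C₁ + C₂ = 5.19×10⁻¹¹ F.

51.9 pF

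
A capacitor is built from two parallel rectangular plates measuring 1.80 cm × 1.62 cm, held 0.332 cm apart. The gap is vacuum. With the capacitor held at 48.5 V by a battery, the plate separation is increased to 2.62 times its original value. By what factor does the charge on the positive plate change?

Battery connected ⇒ V is held fixed.
C₂ = 0.382 C₁ and Q = CV, so Q₂/Q₁ = C₂/C₁ = 0.382.

0.382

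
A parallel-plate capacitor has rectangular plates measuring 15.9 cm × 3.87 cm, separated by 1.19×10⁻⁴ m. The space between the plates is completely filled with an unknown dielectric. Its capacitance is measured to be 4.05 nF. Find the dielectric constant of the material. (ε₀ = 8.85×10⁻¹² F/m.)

A = 15.9 × 3.87 cm² = 6.15×10⁻³ m².
κ = Cd/(ε₀A) = 4.05×10⁻⁹ × 1.19×10⁻⁴ / (8.85×10⁻¹² × 6.15×10⁻³) = 8.85.

κ ≈ 8.85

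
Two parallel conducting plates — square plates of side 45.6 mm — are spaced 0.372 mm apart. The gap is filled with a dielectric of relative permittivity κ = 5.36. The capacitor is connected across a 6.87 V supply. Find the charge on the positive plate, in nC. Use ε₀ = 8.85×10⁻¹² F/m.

A = (45.6 mm)² = 2.08×10⁻³ m².
C = κε₀A/d = 5.36 × 8.85×10⁻¹² × 2.08×10⁻³ / 3.72×10⁻⁴ = 2.65×10⁻¹⁰ F.
Q = CV = 2.65×10⁻¹⁰ × 6.87 = 1.82×10⁻⁹ C.

1.82 nC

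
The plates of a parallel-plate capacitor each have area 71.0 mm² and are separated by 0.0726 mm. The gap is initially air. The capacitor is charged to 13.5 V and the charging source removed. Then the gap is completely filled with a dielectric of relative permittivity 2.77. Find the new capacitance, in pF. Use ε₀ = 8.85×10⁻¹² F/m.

A = 71.0 mm² = 7.10×10⁻⁵ m².
Initially C₁ = ε₀A/d = 8.85×10⁻¹² × 7.10×10⁻⁵ / 7.26×10⁻⁵ = 8.65×10⁻¹² F.
C = κε₀A/d scales with κ, so C₂/C₁ = κ = 2.77.
C₂ = 2.77 × 8.65×10⁻¹² = 2.40×10⁻¹¹ F.

C ≈ 24.0 pF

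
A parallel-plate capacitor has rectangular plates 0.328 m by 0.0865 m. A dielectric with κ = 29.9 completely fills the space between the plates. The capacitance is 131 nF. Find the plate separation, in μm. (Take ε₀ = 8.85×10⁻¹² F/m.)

d ≈ 57.3 μm

A = 0.328 × 0.0865 m² = 2.84×10⁻² m².
d = κε₀A/C = 29.9 × 8.85×10⁻¹² × 2.84×10⁻² / 1.31×10⁻⁷ = 5.73×10⁻⁵ m.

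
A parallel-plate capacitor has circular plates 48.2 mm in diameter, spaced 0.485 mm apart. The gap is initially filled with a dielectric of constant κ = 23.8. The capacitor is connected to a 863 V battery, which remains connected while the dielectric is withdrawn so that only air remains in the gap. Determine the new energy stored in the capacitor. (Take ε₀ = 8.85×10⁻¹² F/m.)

12.4 μJ

A = π(48.2/2 mm)² = 1.82×10⁻³ m².
Initially C₁ = κε₀A/d = 23.8 × 8.85×10⁻¹² × 1.82×10⁻³ / 4.85×10⁻⁴ = 7.92×10⁻¹⁰ F.
U₁ = 2.95×10⁻⁴ J.
Battery connected ⇒ V is held fixed. C₂ = 0.0420 C₁ and U = ½CV², so U₂/U₁ = C₂/C₁ = 0.0420.
U₂ = 0.0420 × 2.95×10⁻⁴ = 1.24×10⁻⁵ J.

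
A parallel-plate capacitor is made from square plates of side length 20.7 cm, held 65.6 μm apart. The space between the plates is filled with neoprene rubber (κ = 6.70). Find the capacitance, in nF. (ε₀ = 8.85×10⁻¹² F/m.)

C ≈ 38.7 nF

A = (20.7 cm)² = 4.28×10⁻² m².
C = κε₀A/d = 6.70 × 8.85×10⁻¹² × 4.28×10⁻² / 6.56×10⁻⁵ = 3.87×10⁻⁸ F.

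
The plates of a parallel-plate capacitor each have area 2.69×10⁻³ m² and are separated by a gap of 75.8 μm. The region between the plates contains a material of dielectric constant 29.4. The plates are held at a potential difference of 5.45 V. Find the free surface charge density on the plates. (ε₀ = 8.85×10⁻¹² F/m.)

C = κε₀A/d = 29.4 × 8.85×10⁻¹² × 2.69×10⁻³ / 7.58×10⁻⁵ = 9.23×10⁻⁹ F.
σ = Q/A = CV/A = 9.23×10⁻⁹ × 5.45 / 2.69×10⁻³ = 1.87×10⁻⁵ C/m².

18.7 μC/m²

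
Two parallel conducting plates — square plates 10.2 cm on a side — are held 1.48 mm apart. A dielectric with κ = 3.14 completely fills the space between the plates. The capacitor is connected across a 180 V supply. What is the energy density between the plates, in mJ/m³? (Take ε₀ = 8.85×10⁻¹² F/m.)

u ≈ 206 mJ/m³

E = V/d = 180 / 1.48×10⁻³ = 1.22×10⁵ V/m.
u = ½κε₀E² = ½ × 3.14 × 8.85×10⁻¹² × (1.22×10⁵)² = 0.206 J/m³.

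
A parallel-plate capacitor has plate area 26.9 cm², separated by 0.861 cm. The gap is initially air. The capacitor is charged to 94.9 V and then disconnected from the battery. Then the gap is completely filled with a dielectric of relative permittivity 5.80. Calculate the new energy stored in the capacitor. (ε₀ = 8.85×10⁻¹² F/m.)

2.15 nJ

A = 26.9 cm² = 2.69×10⁻³ m².
Initially C₁ = ε₀A/d = 8.85×10⁻¹² × 2.69×10⁻³ / 8.61×10⁻³ = 2.76×10⁻¹² F.
U₁ = 1.25×10⁻⁸ J.
Isolated ⇒ Q is held fixed. C₂ = 5.80 C₁ and U = Q²/(2C), so U₂/U₁ = C₁/C₂ = 0.172.
U₂ = 0.172 × 1.25×10⁻⁸ = 2.15×10⁻⁹ J.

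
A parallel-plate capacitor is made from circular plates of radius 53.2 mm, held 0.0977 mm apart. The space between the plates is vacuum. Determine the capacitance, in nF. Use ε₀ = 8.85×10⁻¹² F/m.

0.805 nF

A = π(53.2 mm)² = 8.89×10⁻³ m².
C = ε₀A/d = 8.85×10⁻¹² × 8.89×10⁻³ / 9.77×10⁻⁵ = 8.05×10⁻¹⁰ F.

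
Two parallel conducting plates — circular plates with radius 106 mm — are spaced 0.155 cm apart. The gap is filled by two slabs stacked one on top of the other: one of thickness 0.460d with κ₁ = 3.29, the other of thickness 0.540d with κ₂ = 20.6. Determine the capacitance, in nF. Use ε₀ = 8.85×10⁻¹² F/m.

A = π(106 mm)² = 3.53×10⁻² m².
Stacked slabs ⇒ two capacitors in series, each with the full plate area.
C₁ = κ₁ε₀A/d₁ = 3.29 × 8.85×10⁻¹² × 3.53×10⁻² / 7.13×10⁻⁴ = 1.44×10⁻⁹ F.
C₂ = κ₂ε₀A/d₂ = 20.6 × 8.85×10⁻¹² × 3.53×10⁻² / 8.37×10⁻⁴ = 7.69×10⁻⁹ F.
C = (1/C₁ + 1/C₂)⁻¹ = 1.21×10⁻⁹ F.

1.21 nF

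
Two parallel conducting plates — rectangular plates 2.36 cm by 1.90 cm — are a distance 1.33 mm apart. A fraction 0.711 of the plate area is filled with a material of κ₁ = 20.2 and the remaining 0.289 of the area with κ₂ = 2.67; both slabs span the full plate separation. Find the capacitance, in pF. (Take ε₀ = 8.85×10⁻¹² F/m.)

A = 2.36 × 1.90 cm² = 4.48×10⁻⁴ m².
Side-by-side slabs ⇒ two capacitors in parallel, each spanning the full gap.
C₁ = κ₁ε₀A₁/d = 20.2 × 8.85×10⁻¹² × 3.19×10⁻⁴ / 1.33×10⁻³ = 4.29×10⁻¹¹ F.
C₂ = κ₂ε₀A₂/d = 2.67 × 8.85×10⁻¹² × 1.30×10⁻⁴ / 1.33×10⁻³ = 2.30×10⁻¹² F.
C = C₁ + C₂ = 4.52×10⁻¹¹ F.

C ≈ 45.2 pF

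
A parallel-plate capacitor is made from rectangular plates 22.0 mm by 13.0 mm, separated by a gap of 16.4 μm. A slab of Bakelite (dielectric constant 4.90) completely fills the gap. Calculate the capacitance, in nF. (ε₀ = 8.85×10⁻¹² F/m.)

A = 22.0 × 13.0 mm² = 2.86×10⁻⁴ m².
C = κε₀A/d = 4.90 × 8.85×10⁻¹² × 2.86×10⁻⁴ / 1.64×10⁻⁵ = 7.56×10⁻¹⁰ F.

C ≈ 0.756 nF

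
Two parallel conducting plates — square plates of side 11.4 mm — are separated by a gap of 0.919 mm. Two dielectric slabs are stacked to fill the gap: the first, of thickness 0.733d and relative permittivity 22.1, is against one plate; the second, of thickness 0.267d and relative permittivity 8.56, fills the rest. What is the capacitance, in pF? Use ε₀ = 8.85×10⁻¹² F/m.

19.4 pF

A = (11.4 mm)² = 1.30×10⁻⁴ m².
Stacked slabs ⇒ two capacitors in series, each with the full plate area.
C₁ = κ₁ε₀A/d₁ = 22.1 × 8.85×10⁻¹² × 1.30×10⁻⁴ / 6.74×10⁻⁴ = 3.77×10⁻¹¹ F.
C₂ = κ₂ε₀A/d₂ = 8.56 × 8.85×10⁻¹² × 1.30×10⁻⁴ / 2.45×10⁻⁴ = 4.01×10⁻¹¹ F.
C = (1/C₁ + 1/C₂)⁻¹ = 1.94×10⁻¹¹ F.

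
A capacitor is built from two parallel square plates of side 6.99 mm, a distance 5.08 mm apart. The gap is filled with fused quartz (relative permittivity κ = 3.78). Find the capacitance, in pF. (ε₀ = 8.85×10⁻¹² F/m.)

A = (6.99 mm)² = 4.89×10⁻⁵ m².
C = κε₀A/d = 3.78 × 8.85×10⁻¹² × 4.89×10⁻⁵ / 5.08×10⁻³ = 3.22×10⁻¹³ F.

C ≈ 0.322 pF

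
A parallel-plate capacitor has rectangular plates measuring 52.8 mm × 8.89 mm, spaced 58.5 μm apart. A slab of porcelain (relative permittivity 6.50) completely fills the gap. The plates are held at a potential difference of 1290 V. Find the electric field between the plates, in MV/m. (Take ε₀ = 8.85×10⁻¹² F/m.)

E = V/d = 1290 / 5.85×10⁻⁵ = 2.21×10⁷ V/m.

22.1 MV/m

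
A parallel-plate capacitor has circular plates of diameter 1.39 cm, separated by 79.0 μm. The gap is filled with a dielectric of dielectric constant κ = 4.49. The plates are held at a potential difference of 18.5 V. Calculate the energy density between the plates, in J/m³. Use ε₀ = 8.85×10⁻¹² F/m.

1.09 J/m³

E = V/d = 18.5 / 7.90×10⁻⁵ = 2.34×10⁵ V/m.
u = ½κε₀E² = ½ × 4.49 × 8.85×10⁻¹² × (2.34×10⁵)² = 1.09 J/m³.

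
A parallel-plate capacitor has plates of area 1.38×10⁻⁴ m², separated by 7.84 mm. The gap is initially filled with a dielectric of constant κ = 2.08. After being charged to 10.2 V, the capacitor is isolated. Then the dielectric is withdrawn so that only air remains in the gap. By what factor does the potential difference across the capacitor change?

Isolated ⇒ Q is held fixed.
C₂ = 0.481 C₁ and V = Q/C, so V₂/V₁ = C₁/C₂ = 2.08.

2.08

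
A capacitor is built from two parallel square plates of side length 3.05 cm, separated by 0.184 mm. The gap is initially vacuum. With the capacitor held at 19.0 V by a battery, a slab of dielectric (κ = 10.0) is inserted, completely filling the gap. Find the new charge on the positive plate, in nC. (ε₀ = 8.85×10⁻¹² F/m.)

A = (3.05 cm)² = 9.30×10⁻⁴ m².
Initially C₁ = ε₀A/d = 8.85×10⁻¹² × 9.30×10⁻⁴ / 1.84×10⁻⁴ = 4.47×10⁻¹¹ F.
Q₁ = 8.50×10⁻¹⁰ C.
Battery connected ⇒ V is held fixed. C₂ = 10.0 C₁ and Q = CV, so Q₂/Q₁ = C₂/C₁ = 10.0.
Q₂ = 10.0 × 8.50×10⁻¹⁰ = 8.50×10⁻⁹ C.

Q ≈ 8.50 nC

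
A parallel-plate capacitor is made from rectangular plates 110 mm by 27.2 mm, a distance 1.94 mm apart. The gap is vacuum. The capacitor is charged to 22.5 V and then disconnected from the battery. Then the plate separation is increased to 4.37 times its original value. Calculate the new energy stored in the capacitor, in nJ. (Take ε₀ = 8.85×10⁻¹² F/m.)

U ≈ 15.1 nJ

A = 110 × 27.2 mm² = 2.99×10⁻³ m².
Initially C₁ = ε₀A/d = 8.85×10⁻¹² × 2.99×10⁻³ / 1.94×10⁻³ = 1.36×10⁻¹¹ F.
U₁ = 3.45×10⁻⁹ J.
Isolated ⇒ Q is held fixed. C₂ = 0.229 C₁ and U = Q²/(2C), so U₂/U₁ = C₁/C₂ = 4.37.
U₂ = 4.37 × 3.45×10⁻⁹ = 1.51×10⁻⁸ J.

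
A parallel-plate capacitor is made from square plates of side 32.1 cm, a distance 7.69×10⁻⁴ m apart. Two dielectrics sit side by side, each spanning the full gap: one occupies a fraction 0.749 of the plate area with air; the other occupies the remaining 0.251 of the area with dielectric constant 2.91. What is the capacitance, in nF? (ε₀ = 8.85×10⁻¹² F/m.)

1.75 nF

A = (32.1 cm)² = 0.103 m².
Side-by-side slabs ⇒ two capacitors in parallel, each spanning the full gap.
C₁ = κ₁ε₀A₁/d = 1.00 × 8.85×10⁻¹² × 7.72×10⁻² / 7.69×10⁻⁴ = 8.88×10⁻¹⁰ F.
C₂ = κ₂ε₀A₂/d = 2.91 × 8.85×10⁻¹² × 2.59×10⁻² / 7.69×10⁻⁴ = 8.66×10⁻¹⁰ F.
C = C₁ + C₂ = 1.75×10⁻⁹ F.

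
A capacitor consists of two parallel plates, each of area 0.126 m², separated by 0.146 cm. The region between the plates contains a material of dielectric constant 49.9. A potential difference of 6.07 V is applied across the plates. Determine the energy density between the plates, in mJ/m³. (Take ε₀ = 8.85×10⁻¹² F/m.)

E = V/d = 6.07 / 1.46×10⁻³ = 4.16×10³ V/m.
u = ½κε₀E² = ½ × 49.9 × 8.85×10⁻¹² × (4.16×10³)² = 3.82×10⁻³ J/m³.

3.82 mJ/m³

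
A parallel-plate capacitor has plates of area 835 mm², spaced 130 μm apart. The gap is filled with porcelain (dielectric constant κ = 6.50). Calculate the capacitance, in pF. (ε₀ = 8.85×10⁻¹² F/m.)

C ≈ 369 pF

A = 835 mm² = 8.35×10⁻⁴ m².
C = κε₀A/d = 6.50 × 8.85×10⁻¹² × 8.35×10⁻⁴ / 1.30×10⁻⁴ = 3.69×10⁻¹⁰ F.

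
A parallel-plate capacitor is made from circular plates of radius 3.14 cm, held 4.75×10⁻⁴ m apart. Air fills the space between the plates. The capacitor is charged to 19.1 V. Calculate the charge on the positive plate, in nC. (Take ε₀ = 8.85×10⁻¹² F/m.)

A = π(3.14 cm)² = 3.10×10⁻³ m².
C = ε₀A/d = 8.85×10⁻¹² × 3.10×10⁻³ / 4.75×10⁻⁴ = 5.77×10⁻¹¹ F.
Q = CV = 5.77×10⁻¹¹ × 19.1 = 1.10×10⁻⁹ C.

Q ≈ 1.10 nC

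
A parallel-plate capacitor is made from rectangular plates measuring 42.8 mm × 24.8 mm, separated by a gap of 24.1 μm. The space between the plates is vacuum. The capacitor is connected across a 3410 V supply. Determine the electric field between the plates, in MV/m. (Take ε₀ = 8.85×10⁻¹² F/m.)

E = V/d = 3410 / 2.41×10⁻⁵ = 1.41×10⁸ V/m.

E ≈ 141 MV/m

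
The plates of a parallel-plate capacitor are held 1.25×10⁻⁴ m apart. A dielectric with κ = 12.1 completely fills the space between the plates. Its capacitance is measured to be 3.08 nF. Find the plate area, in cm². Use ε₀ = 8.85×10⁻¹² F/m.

A = Cd/(κε₀) = 3.08×10⁻⁹ × 1.25×10⁻⁴ / (12.1 × 8.85×10⁻¹²) = 3.60×10⁻³ m².

36.0 cm²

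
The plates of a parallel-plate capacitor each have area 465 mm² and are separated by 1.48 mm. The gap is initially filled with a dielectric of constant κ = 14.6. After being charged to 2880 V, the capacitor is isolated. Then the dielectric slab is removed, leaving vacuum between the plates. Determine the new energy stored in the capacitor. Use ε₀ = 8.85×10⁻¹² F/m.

A = 465 mm² = 4.65×10⁻⁴ m².
Initially C₁ = κε₀A/d = 14.6 × 8.85×10⁻¹² × 4.65×10⁻⁴ / 1.48×10⁻³ = 4.06×10⁻¹¹ F.
U₁ = 1.68×10⁻⁴ J.
Isolated ⇒ Q is held fixed. C₂ = 0.0685 C₁ and U = Q²/(2C), so U₂/U₁ = C₁/C₂ = 14.6.
U₂ = 14.6 × 1.68×10⁻⁴ = 2.46×10⁻³ J.

2.46 mJ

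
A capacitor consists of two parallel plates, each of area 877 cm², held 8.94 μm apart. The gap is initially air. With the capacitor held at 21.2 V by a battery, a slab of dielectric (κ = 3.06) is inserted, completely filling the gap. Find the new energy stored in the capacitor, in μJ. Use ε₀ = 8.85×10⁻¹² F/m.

A = 877 cm² = 8.77×10⁻² m².
Initially C₁ = ε₀A/d = 8.85×10⁻¹² × 8.77×10⁻² / 8.94×10⁻⁶ = 8.68×10⁻⁸ F.
U₁ = 1.95×10⁻⁵ J.
Battery connected ⇒ V is held fixed. C₂ = 3.06 C₁ and U = ½CV², so U₂/U₁ = C₂/C₁ = 3.06.
U₂ = 3.06 × 1.95×10⁻⁵ = 5.97×10⁻⁵ J.

59.7 μJ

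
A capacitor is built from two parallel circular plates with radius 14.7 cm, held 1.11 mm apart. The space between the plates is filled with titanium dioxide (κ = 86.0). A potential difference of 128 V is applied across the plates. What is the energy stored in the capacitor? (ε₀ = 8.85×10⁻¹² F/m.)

U ≈ 381 μJ

A = π(14.7 cm)² = 6.79×10⁻² m².
C = κε₀A/d = 86.0 × 8.85×10⁻¹² × 6.79×10⁻² / 1.11×10⁻³ = 4.65×10⁻⁸ F.
U = ½CV² = ½ × 4.65×10⁻⁸ × (128)² = 3.81×10⁻⁴ J.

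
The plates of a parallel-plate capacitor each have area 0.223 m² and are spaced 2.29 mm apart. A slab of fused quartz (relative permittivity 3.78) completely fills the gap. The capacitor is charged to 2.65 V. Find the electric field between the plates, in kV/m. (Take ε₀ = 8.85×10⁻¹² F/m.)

E = V/d = 2.65 / 2.29×10⁻³ = 1.16×10³ V/m.

E ≈ 1.16 kV/m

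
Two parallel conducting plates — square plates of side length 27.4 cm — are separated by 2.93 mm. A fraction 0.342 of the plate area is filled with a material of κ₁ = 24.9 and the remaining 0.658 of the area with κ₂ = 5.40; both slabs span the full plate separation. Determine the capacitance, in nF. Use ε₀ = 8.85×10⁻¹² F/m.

2.74 nF

A = (27.4 cm)² = 7.51×10⁻² m².
Side-by-side slabs ⇒ two capacitors in parallel, each spanning the full gap.
C₁ = κ₁ε₀A₁/d = 24.9 × 8.85×10⁻¹² × 2.57×10⁻² / 2.93×10⁻³ = 1.93×10⁻⁹ F.
C₂ = κ₂ε₀A₂/d = 5.40 × 8.85×10⁻¹² × 4.94×10⁻² / 2.93×10⁻³ = 8.06×10⁻¹⁰ F.
C = C₁ + C₂ = 2.74×10⁻⁹ F.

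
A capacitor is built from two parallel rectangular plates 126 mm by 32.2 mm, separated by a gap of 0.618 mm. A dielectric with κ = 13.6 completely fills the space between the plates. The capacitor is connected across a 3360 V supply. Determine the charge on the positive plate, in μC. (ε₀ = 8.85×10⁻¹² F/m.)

A = 126 × 32.2 mm² = 4.06×10⁻³ m².
C = κε₀A/d = 13.6 × 8.85×10⁻¹² × 4.06×10⁻³ / 6.18×10⁻⁴ = 7.90×10⁻¹⁰ F.
Q = CV = 7.90×10⁻¹⁰ × 3360 = 2.65×10⁻⁶ C.

2.65 μC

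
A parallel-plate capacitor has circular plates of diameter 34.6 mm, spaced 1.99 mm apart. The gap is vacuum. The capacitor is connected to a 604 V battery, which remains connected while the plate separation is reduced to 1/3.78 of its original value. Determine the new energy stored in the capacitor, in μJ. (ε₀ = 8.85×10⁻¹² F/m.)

A = π(34.6/2 mm)² = 9.40×10⁻⁴ m².
Initially C₁ = ε₀A/d = 8.85×10⁻¹² × 9.40×10⁻⁴ / 1.99×10⁻³ = 4.18×10⁻¹² F.
U₁ = 7.63×10⁻⁷ J.
Battery connected ⇒ V is held fixed. C₂ = 3.78 C₁ and U = ½CV², so U₂/U₁ = C₂/C₁ = 3.78.
U₂ = 3.78 × 7.63×10⁻⁷ = 2.88×10⁻⁶ J.

U ≈ 2.88 μJ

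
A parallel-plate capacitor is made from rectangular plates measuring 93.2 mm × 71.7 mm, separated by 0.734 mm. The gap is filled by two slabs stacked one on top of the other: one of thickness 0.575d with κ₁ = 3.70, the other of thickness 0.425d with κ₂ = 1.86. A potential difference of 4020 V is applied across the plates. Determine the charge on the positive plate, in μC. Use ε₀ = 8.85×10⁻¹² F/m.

A = 93.2 × 71.7 mm² = 6.68×10⁻³ m².
Stacked slabs ⇒ two capacitors in series, each with the full plate area.
C₁ = κ₁ε₀A/d₁ = 3.70 × 8.85×10⁻¹² × 6.68×10⁻³ / 4.22×10⁻⁴ = 5.18×10⁻¹⁰ F.
C₂ = κ₂ε₀A/d₂ = 1.86 × 8.85×10⁻¹² × 6.68×10⁻³ / 3.12×10⁻⁴ = 3.53×10⁻¹⁰ F.
C = (1/C₁ + 1/C₂)⁻¹ = 2.10×10⁻¹⁰ F.
Q = CV = 2.10×10⁻¹⁰ × 4020 = 8.44×10⁻⁷ C.

0.844 μC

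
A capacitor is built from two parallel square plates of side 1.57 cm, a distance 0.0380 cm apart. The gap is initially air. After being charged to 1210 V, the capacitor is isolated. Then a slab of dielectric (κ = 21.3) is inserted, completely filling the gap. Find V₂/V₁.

0.0469

Isolated ⇒ Q is held fixed.
C₂ = 21.3 C₁ and V = Q/C, so V₂/V₁ = C₁/C₂ = 0.0469.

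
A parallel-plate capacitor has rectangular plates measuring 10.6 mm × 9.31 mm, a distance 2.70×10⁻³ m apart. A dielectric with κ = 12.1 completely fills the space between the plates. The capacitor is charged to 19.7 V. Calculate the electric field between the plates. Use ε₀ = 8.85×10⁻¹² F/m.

7.30 kV/m

E = V/d = 19.7 / 2.70×10⁻³ = 7.30×10³ V/m.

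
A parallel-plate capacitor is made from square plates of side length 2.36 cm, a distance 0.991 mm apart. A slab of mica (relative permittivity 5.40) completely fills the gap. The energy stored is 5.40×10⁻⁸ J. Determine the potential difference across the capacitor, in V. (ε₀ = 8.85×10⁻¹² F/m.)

A = (2.36 cm)² = 5.57×10⁻⁴ m².
C = κε₀A/d = 5.40 × 8.85×10⁻¹² × 5.57×10⁻⁴ / 9.91×10⁻⁴ = 2.69×10⁻¹¹ F.
V = √(2U/C) = √(2 × 5.40×10⁻⁸ / 2.69×10⁻¹¹) = 63.4 V.

V ≈ 63.4 V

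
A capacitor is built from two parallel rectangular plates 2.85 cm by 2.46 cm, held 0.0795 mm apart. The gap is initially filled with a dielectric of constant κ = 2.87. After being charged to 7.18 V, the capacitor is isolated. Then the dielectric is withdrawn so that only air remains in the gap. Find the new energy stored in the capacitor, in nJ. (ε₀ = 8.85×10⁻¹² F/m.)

A = 2.85 × 2.46 cm² = 7.01×10⁻⁴ m².
Initially C₁ = κε₀A/d = 2.87 × 8.85×10⁻¹² × 7.01×10⁻⁴ / 7.95×10⁻⁵ = 2.24×10⁻¹⁰ F.
U₁ = 5.77×10⁻⁹ J.
Isolated ⇒ Q is held fixed. C₂ = 0.348 C₁ and U = Q²/(2C), so U₂/U₁ = C₁/C₂ = 2.87.
U₂ = 2.87 × 5.77×10⁻⁹ = 1.66×10⁻⁸ J.

U ≈ 16.6 nJ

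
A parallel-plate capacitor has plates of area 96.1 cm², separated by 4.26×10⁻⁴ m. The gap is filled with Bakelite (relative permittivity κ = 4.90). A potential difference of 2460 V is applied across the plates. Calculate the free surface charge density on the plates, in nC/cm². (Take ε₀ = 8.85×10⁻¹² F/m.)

A = 96.1 cm² = 9.61×10⁻³ m².
C = κε₀A/d = 4.90 × 8.85×10⁻¹² × 9.61×10⁻³ / 4.26×10⁻⁴ = 9.78×10⁻¹⁰ F.
σ = Q/A = CV/A = 9.78×10⁻¹⁰ × 2460 / 9.61×10⁻³ = 2.50×10⁻⁴ C/m².

25.0 nC/cm²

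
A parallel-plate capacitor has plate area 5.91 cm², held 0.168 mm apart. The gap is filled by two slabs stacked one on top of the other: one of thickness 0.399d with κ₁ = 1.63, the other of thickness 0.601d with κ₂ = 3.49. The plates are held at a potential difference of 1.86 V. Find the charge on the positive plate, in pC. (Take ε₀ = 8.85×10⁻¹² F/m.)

Q ≈ 139 pC

A = 5.91 cm² = 5.91×10⁻⁴ m².
Stacked slabs ⇒ two capacitors in series, each with the full plate area.
C₁ = κ₁ε₀A/d₁ = 1.63 × 8.85×10⁻¹² × 5.91×10⁻⁴ / 6.70×10⁻⁵ = 1.27×10⁻¹⁰ F.
C₂ = κ₂ε₀A/d₂ = 3.49 × 8.85×10⁻¹² × 5.91×10⁻⁴ / 1.01×10⁻⁴ = 1.81×10⁻¹⁰ F.
C = (1/C₁ + 1/C₂)⁻¹ = 7.47×10⁻¹¹ F.
Q = CV = 7.47×10⁻¹¹ × 1.86 = 1.39×10⁻¹⁰ C.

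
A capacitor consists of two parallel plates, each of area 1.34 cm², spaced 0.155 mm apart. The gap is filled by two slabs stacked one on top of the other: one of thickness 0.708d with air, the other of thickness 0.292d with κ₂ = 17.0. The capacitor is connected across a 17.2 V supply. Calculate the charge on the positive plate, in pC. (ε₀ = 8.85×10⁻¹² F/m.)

A = 1.34 cm² = 1.34×10⁻⁴ m².
Stacked slabs ⇒ two capacitors in series, each with the full plate area.
C₁ = κ₁ε₀A/d₁ = 1.00 × 8.85×10⁻¹² × 1.34×10⁻⁴ / 1.10×10⁻⁴ = 1.08×10⁻¹¹ F.
C₂ = κ₂ε₀A/d₂ = 17.0 × 8.85×10⁻¹² × 1.34×10⁻⁴ / 4.53×10⁻⁵ = 4.45×10⁻¹⁰ F.
C = (1/C₁ + 1/C₂)⁻¹ = 1.06×10⁻¹¹ F.
Q = CV = 1.06×10⁻¹¹ × 17.2 = 1.81×10⁻¹⁰ C.

Q ≈ 181 pC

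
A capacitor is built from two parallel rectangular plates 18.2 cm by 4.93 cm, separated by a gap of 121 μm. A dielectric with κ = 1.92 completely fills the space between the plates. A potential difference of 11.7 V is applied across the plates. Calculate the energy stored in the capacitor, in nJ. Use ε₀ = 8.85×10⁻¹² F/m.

U ≈ 86.2 nJ

A = 18.2 × 4.93 cm² = 8.97×10⁻³ m².
C = κε₀A/d = 1.92 × 8.85×10⁻¹² × 8.97×10⁻³ / 1.21×10⁻⁴ = 1.26×10⁻⁹ F.
U = ½CV² = ½ × 1.26×10⁻⁹ × (11.7)² = 8.62×10⁻⁸ J.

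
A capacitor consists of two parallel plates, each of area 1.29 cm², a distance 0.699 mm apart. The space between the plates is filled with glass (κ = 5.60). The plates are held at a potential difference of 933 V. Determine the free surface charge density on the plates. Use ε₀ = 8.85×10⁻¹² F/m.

6.62 nC/cm²

A = 1.29 cm² = 1.29×10⁻⁴ m².
C = κε₀A/d = 5.60 × 8.85×10⁻¹² × 1.29×10⁻⁴ / 6.99×10⁻⁴ = 9.15×10⁻¹² F.
σ = Q/A = CV/A = 9.15×10⁻¹² × 933 / 1.29×10⁻⁴ = 6.62×10⁻⁵ C/m².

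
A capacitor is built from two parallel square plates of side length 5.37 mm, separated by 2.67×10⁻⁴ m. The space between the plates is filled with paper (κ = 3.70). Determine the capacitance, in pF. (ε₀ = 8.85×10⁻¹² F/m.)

A = (5.37 mm)² = 2.88×10⁻⁵ m².
C = κε₀A/d = 3.70 × 8.85×10⁻¹² × 2.88×10⁻⁵ / 2.67×10⁻⁴ = 3.54×10⁻¹² F.

3.54 pF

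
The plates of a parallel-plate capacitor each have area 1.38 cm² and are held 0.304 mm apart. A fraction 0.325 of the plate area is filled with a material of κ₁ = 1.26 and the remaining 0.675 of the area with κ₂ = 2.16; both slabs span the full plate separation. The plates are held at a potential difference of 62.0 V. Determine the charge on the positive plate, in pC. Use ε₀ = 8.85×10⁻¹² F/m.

A = 1.38 cm² = 1.38×10⁻⁴ m².
Side-by-side slabs ⇒ two capacitors in parallel, each spanning the full gap.
C₁ = κ₁ε₀A₁/d = 1.26 × 8.85×10⁻¹² × 4.48×10⁻⁵ / 3.04×10⁻⁴ = 1.65×10⁻¹² F.
C₂ = κ₂ε₀A₂/d = 2.16 × 8.85×10⁻¹² × 9.31×10⁻⁵ / 3.04×10⁻⁴ = 5.86×10⁻¹² F.
C = C₁ + C₂ = 7.50×10⁻¹² F.
Q = CV = 7.50×10⁻¹² × 62.0 = 4.65×10⁻¹⁰ C.

465 pC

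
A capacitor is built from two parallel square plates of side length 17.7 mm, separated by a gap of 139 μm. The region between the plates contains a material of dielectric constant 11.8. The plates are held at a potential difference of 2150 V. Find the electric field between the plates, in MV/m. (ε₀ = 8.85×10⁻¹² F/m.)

E = V/d = 2150 / 1.39×10⁻⁴ = 1.55×10⁷ V/m.

E ≈ 15.5 MV/m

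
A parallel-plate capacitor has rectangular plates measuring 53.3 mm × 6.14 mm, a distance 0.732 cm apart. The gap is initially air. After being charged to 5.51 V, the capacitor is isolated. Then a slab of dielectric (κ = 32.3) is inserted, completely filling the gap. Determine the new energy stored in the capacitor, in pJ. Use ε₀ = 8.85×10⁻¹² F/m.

A = 53.3 × 6.14 mm² = 3.27×10⁻⁴ m².
Initially C₁ = ε₀A/d = 8.85×10⁻¹² × 3.27×10⁻⁴ / 7.32×10⁻³ = 3.96×10⁻¹³ F.
U₁ = 6.01×10⁻¹² J.
Isolated ⇒ Q is held fixed. C₂ = 32.3 C₁ and U = Q²/(2C), so U₂/U₁ = C₁/C₂ = 0.0310.
U₂ = 0.0310 × 6.01×10⁻¹² = 1.86×10⁻¹³ J.

U ≈ 0.186 pJ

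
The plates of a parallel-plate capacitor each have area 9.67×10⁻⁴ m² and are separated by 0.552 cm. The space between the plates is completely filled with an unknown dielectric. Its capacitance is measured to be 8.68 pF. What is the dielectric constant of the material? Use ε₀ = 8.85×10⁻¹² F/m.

κ ≈ 5.60

κ = Cd/(ε₀A) = 8.68×10⁻¹² × 5.52×10⁻³ / (8.85×10⁻¹² × 9.67×10⁻⁴) = 5.60.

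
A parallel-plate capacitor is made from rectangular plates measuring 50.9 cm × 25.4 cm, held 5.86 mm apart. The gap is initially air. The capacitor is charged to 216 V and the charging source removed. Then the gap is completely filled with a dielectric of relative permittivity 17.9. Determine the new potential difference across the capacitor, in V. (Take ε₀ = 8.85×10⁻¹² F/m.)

A = 50.9 × 25.4 cm² = 0.129 m².
Initially C₁ = ε₀A/d = 8.85×10⁻¹² × 0.129 / 5.86×10⁻³ = 1.95×10⁻¹⁰ F.
V₁ = 2.16×10² V.
Isolated ⇒ Q is held fixed. C₂ = 17.9 C₁ and V = Q/C, so V₂/V₁ = C₁/C₂ = 0.0559.
V₂ = 0.0559 × 2.16×10² = 12.1 V.

V ≈ 12.1 V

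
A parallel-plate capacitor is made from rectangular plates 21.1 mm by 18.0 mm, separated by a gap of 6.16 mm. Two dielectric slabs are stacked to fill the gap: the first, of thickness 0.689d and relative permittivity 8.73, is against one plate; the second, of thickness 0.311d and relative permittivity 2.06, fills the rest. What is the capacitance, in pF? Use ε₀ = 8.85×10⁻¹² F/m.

A = 21.1 × 18.0 mm² = 3.80×10⁻⁴ m².
Stacked slabs ⇒ two capacitors in series, each with the full plate area.
C₁ = κ₁ε₀A/d₁ = 8.73 × 8.85×10⁻¹² × 3.80×10⁻⁴ / 4.24×10⁻³ = 6.91×10⁻¹² F.
C₂ = κ₂ε₀A/d₂ = 2.06 × 8.85×10⁻¹² × 3.80×10⁻⁴ / 1.92×10⁻³ = 3.61×10⁻¹² F.
C = (1/C₁ + 1/C₂)⁻¹ = 2.37×10⁻¹² F.

C ≈ 2.37 pF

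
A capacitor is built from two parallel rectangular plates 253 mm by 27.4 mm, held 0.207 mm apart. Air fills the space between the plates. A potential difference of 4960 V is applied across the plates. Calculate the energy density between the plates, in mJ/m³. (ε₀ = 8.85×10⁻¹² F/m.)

u ≈ 2.54×10⁶ mJ/m³

E = V/d = 4960 / 2.07×10⁻⁴ = 2.40×10⁷ V/m.
u = ½ε₀E² = ½ × 8.85×10⁻¹² × (2.40×10⁷)² = 2.54×10³ J/m³.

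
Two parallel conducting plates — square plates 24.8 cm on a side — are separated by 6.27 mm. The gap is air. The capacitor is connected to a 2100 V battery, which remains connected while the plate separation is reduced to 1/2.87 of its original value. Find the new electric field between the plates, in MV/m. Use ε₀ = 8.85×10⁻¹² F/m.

0.961 MV/m

A = (24.8 cm)² = 6.15×10⁻² m².
Initially C₁ = ε₀A/d = 8.85×10⁻¹² × 6.15×10⁻² / 6.27×10⁻³ = 8.68×10⁻¹¹ F.
E₁ = 3.35×10⁵ V/m.
Battery connected ⇒ V is held fixed. E = V/d, so E₂/E₁ = d₁/d₂ = 2.87.
E₂ = 2.87 × 3.35×10⁵ = 9.61×10⁵ V/m.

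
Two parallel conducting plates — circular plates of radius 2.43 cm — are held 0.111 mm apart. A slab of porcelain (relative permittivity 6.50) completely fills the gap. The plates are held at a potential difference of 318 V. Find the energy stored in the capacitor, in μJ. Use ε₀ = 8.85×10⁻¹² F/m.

U ≈ 48.6 μJ

A = π(2.43 cm)² = 1.86×10⁻³ m².
C = κε₀A/d = 6.50 × 8.85×10⁻¹² × 1.86×10⁻³ / 1.11×10⁻⁴ = 9.61×10⁻¹⁰ F.
U = ½CV² = ½ × 9.61×10⁻¹⁰ × (318)² = 4.86×10⁻⁵ J.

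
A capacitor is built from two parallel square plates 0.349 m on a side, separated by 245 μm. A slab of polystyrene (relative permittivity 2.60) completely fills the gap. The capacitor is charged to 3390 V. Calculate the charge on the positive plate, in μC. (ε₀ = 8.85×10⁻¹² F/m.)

A = (0.349 m)² = 0.122 m².
C = κε₀A/d = 2.60 × 8.85×10⁻¹² × 0.122 / 2.45×10⁻⁴ = 1.14×10⁻⁸ F.
Q = CV = 1.14×10⁻⁸ × 3390 = 3.88×10⁻⁵ C.

38.8 μC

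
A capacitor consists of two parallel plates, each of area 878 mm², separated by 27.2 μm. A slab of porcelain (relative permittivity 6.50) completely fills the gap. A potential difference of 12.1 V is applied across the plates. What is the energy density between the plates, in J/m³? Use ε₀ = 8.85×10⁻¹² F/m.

u ≈ 5.69 J/m³

E = V/d = 12.1 / 2.72×10⁻⁵ = 4.45×10⁵ V/m.
u = ½κε₀E² = ½ × 6.50 × 8.85×10⁻¹² × (4.45×10⁵)² = 5.69 J/m³.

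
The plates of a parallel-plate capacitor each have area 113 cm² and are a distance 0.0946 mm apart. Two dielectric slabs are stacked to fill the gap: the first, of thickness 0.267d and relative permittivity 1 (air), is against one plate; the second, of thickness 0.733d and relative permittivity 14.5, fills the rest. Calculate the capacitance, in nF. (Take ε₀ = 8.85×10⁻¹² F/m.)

C ≈ 3.33 nF

A = 113 cm² = 1.13×10⁻² m².
Stacked slabs ⇒ two capacitors in series, each with the full plate area.
C₁ = κ₁ε₀A/d₁ = 1.00 × 8.85×10⁻¹² × 1.13×10⁻² / 2.53×10⁻⁵ = 3.96×10⁻⁹ F.
C₂ = κ₂ε₀A/d₂ = 14.5 × 8.85×10⁻¹² × 1.13×10⁻² / 6.93×10⁻⁵ = 2.09×10⁻⁸ F.
C = (1/C₁ + 1/C₂)⁻¹ = 3.33×10⁻⁹ F.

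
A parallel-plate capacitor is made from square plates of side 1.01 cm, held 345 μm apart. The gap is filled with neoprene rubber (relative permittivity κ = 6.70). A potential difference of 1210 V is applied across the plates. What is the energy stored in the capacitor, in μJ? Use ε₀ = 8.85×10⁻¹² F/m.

12.8 μJ

A = (1.01 cm)² = 1.02×10⁻⁴ m².
C = κε₀A/d = 6.70 × 8.85×10⁻¹² × 1.02×10⁻⁴ / 3.45×10⁻⁴ = 1.75×10⁻¹¹ F.
U = ½CV² = ½ × 1.75×10⁻¹¹ × (1210)² = 1.28×10⁻⁵ J.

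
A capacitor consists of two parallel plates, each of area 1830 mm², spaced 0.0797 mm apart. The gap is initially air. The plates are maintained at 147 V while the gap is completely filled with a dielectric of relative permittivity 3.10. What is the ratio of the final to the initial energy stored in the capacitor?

Battery connected ⇒ V is held fixed.
C₂ = 3.10 C₁ and U = ½CV², so U₂/U₁ = C₂/C₁ = 3.10.

U₂/U₁ ≈ 3.10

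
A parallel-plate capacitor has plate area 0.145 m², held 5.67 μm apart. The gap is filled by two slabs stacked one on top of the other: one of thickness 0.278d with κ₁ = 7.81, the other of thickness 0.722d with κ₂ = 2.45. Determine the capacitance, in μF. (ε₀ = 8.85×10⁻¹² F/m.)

Stacked slabs ⇒ two capacitors in series, each with the full plate area.
C₁ = κ₁ε₀A/d₁ = 7.81 × 8.85×10⁻¹² × 0.145 / 1.58×10⁻⁶ = 6.36×10⁻⁶ F.
C₂ = κ₂ε₀A/d₂ = 2.45 × 8.85×10⁻¹² × 0.145 / 4.09×10⁻⁶ = 7.68×10⁻⁷ F.
C = (1/C₁ + 1/C₂)⁻¹ = 6.85×10⁻⁷ F.

C ≈ 0.685 μF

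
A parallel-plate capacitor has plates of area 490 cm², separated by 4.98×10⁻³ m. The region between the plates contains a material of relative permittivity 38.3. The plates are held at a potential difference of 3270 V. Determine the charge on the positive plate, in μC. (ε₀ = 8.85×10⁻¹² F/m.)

A = 490 cm² = 4.90×10⁻² m².
C = κε₀A/d = 38.3 × 8.85×10⁻¹² × 4.90×10⁻² / 4.98×10⁻³ = 3.34×10⁻⁹ F.
Q = CV = 3.34×10⁻⁹ × 3270 = 1.09×10⁻⁵ C.

10.9 μC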